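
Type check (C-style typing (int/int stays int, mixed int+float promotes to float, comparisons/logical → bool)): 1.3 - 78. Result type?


Operand types: float - int
Rule: mixed int/float promotes to float; int/int stays int
Result type: float


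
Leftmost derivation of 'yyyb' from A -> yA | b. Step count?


Derivation: A => yA => yyA => yyyA => yyyb
Steps: 4


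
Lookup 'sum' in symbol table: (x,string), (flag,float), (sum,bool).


Lookup 'sum' → type bool


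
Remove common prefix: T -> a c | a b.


Common prefix: 'a'
Factored: T -> a T', T' -> c | b


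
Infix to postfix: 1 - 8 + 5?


Left to right (same or higher precedence on left)
Postfix: 1 8 - 5 +


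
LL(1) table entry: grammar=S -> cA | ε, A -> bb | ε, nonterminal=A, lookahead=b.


For [A, b]: 'b' ∈ FIRST(bb)
Entry: A -> bb


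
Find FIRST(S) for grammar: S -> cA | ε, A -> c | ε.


Per alternative of S: FIRST(cA) = {c}; FIRST(ε) = {ε}
FIRST(S) = {c, ε}


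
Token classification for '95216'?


Pattern: digits only
Type: INTEGER_LITERAL


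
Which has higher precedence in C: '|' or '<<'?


'<<' is shift (level 8); '|' is bitwise OR (level 3)
Higher level binds tighter
'<<' has higher precedence than '|'


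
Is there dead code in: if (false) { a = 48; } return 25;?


condition is constant false, so the whole block is unreachable
Dead: 'if (false) { a = 48; }'


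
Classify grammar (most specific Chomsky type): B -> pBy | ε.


Single nonterminal LHS, but p^n y^n is not regular
Classification: Type 2 (Context-Free)


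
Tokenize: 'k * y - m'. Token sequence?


Scan left to right, longest-match per lexeme
Tokens: ID(k), OP(*), ID(y), OP(-), ID(m)


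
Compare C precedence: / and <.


'/' is multiplicative (level 10); '<' is relational (level 7)
Higher level binds tighter
'/' has higher precedence than '<'


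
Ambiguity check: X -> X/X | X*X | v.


'v/v*v' has two parse trees (no precedence encoded between / and *)
Ambiguous


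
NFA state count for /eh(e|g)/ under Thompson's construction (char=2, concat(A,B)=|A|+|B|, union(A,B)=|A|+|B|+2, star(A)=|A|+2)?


Syntax tree has 4 char leaf(s), 1 union(s), 0 star(s)
chars contribute 4×2 = 8; each union adds +2; each star adds +2
Total: 8 + 2 + 0 = 10 states


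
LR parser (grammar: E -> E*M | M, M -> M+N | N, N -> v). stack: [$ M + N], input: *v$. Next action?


handle 'M+N' on top
Action: reduce (M -> M+N)


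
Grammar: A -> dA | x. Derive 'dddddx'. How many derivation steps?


Derivation: A => dA => ddA => dddA => ddddA => dddddA => dddddx
Steps: 6


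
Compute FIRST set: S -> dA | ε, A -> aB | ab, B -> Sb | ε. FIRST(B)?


Per alternative of B: FIRST(Sb) = {b, d}; FIRST(ε) = {ε}
FIRST(B) = {b, d, ε}


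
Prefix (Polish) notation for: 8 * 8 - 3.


left-to-right (same/higher precedence on left): tree is (- (* 8 8) 3)
Prefix: - * 8 8 3


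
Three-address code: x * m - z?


Break into single-operator statements:
t1 = x * m
t2 = t1 - z


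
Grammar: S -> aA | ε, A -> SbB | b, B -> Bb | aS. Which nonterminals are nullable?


A nonterminal is nullable iff some alternative derives ε (directly, or every symbol in it is nullable)
Nullable: {S}


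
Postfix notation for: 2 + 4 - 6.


Left to right (same or higher precedence on left)
Postfix: 2 4 + 6 -


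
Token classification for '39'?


Pattern: digits only
Type: INTEGER_LITERAL


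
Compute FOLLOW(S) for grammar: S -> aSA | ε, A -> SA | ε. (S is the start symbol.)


$ ∈ FOLLOW(S). For each A -> αBβ: add FIRST(β)\{ε} to FOLLOW(B); if β nullable, add FOLLOW(A).
FOLLOW(S) = {$, a}


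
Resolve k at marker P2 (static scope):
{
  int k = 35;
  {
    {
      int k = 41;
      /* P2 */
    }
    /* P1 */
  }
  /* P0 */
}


k declared in the same block as P2
k = 41


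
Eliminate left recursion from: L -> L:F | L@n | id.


Left-recursive alternatives: L:F, L@n; non-recursive: id
Introduce L': L -> idL', L' -> :FL' | @nL' | ε


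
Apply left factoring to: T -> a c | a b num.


Common prefix: 'a'
Factored: T -> a T', T' -> c | b num


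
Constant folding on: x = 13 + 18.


13 + 18 = 31 at compile time
Optimized: x = 31


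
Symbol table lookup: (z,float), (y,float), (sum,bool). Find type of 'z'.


Lookup 'z' → type float


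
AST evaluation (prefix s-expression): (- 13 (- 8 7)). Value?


Evaluate inner: (- 8 7) = 1
Evaluate root: (- 13 1) = 12
Result: 12


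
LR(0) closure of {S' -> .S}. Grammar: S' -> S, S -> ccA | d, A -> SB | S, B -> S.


Start: S' -> .S
For each item with dot before a nonterminal B, add B -> .γ for every B-production
Closure: [S' -> .S, S -> .ccA, S -> .d]


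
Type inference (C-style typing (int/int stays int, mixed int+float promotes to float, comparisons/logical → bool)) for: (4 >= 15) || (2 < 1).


Operand types: bool || bool
Rule: logical operators take bool operands and yield bool
Result type: bool


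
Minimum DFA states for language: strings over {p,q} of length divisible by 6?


Track length mod 6: states 0..5, accept at 0
Minimal DFA: 6 states


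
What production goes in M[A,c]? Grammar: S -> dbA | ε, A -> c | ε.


For [A, c]: 'c' ∈ FIRST(c)
Entry: A -> c


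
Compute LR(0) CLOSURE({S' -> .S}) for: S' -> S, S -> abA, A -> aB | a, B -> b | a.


Start: S' -> .S
For each item with dot before a nonterminal B, add B -> .γ for every B-production
Closure: [S' -> .S, S -> .abA]


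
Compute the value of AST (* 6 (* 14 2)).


Evaluate inner: (* 14 2) = 28
Evaluate root: (* 6 28) = 168
Result: 168


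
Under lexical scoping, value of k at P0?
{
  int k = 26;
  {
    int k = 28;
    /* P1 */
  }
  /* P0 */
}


k declared in the same block as P0
k = 26


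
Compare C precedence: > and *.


'*' is multiplicative (level 10); '>' is relational (level 7)
Higher level binds tighter
'*' has higher precedence than '>'


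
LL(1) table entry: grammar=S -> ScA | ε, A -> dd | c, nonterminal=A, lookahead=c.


For [A, c]: 'c' ∈ FIRST(c)
Entry: A -> c


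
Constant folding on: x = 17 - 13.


17 - 13 = 4 at compile time
Optimized: x = 4


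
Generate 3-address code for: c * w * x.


Break into single-operator statements:
t1 = c * w
t2 = t1 * x


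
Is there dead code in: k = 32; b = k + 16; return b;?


k is read by b's definition; b is returned
No dead code


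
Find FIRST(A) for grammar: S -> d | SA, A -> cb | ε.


Per alternative of A: FIRST(cb) = {c}; FIRST(ε) = {ε}
FIRST(A) = {c, ε}


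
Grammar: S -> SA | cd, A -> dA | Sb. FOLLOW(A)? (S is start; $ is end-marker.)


$ ∈ FOLLOW(S). For each A -> αBβ: add FIRST(β)\{ε} to FOLLOW(B); if β nullable, add FOLLOW(A).
FOLLOW(A) = {$, b, c, d}


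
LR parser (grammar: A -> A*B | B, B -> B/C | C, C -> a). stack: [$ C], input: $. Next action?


'C' (not preceded by B/) is the handle for B -> C
Action: reduce (B -> C)


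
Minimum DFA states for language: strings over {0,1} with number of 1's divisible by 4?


Track (count of 1) mod 4: states 0..3, accept at 0
Minimal DFA: 4 states


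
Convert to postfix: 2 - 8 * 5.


* has higher precedence, evaluate 8*5 first
Postfix: 2 8 5 * -


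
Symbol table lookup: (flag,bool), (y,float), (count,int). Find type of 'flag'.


Lookup 'flag' → type bool


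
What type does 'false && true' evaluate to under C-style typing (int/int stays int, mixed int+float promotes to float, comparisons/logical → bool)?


Operand types: bool && bool
Rule: logical operators take bool operands and yield bool
Result type: bool


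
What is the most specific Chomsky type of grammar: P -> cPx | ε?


Single nonterminal LHS, but c^n x^n is not regular
Classification: Type 2 (Context-Free)


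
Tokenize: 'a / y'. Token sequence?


Scan left to right, longest-match per lexeme
Tokens: ID(a), OP(/), ID(y)


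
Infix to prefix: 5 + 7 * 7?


'*' binds tighter: tree is (+ 5 (* 7 7))
Prefix: + 5 * 7 7


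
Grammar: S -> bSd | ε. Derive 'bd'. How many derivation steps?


Derivation: S => bSd => bd
Steps: 2


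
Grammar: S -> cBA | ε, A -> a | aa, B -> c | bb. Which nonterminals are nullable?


A nonterminal is nullable iff some alternative derives ε (directly, or every symbol in it is nullable)
Nullable: {S}


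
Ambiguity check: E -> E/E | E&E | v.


'v/v&v' has two parse trees (no precedence encoded between / and &)
Ambiguous


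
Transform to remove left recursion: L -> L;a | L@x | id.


Left-recursive alternatives: L;a, L@x; non-recursive: id
Introduce L': L -> idL', L' -> ;aL' | @xL' | ε


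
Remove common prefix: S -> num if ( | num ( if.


Common prefix: 'num'
Factored: S -> num S', S' -> if ( | ( if


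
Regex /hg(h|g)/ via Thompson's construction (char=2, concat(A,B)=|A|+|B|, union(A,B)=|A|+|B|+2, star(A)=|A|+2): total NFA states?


Syntax tree has 4 char leaf(s), 1 union(s), 0 star(s)
chars contribute 4×2 = 8; each union adds +2; each star adds +2
Total: 8 + 2 + 0 = 10 states


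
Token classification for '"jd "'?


Pattern: double-quoted sequence
Type: STRING_LITERAL


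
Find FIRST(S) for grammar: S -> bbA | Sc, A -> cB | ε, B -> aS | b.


Per alternative of S: FIRST(bbA) = {b}; FIRST(Sc) = {b}
FIRST(S) = {b}


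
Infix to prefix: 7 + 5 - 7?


left-to-right (same/higher precedence on left): tree is (- (+ 7 5) 7)
Prefix: - + 7 5 7


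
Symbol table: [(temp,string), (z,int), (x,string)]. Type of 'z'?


Lookup 'z' → type int


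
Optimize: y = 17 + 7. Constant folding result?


17 + 7 = 24 at compile time
Optimized: y = 24


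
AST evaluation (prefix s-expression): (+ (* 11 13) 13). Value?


Evaluate inner: (* 11 13) = 143
Evaluate root: (+ 143 13) = 156
Result: 156


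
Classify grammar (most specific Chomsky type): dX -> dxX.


LHS has context (more than one symbol) and |LHS| ≤ |RHS|
Classification: Type 1 (Context-Sensitive)


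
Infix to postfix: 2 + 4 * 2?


* has higher precedence, evaluate 4*2 first
Postfix: 2 4 2 * +


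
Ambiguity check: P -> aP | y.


right-linear, alternatives start with distinct terminals 'a' vs 'y': unique leftmost derivation
Unambiguous


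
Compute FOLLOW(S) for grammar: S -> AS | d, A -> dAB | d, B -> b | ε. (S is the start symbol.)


$ ∈ FOLLOW(S). For each A -> αBβ: add FIRST(β)\{ε} to FOLLOW(B); if β nullable, add FOLLOW(A).
FOLLOW(S) = {$}


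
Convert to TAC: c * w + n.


Break into single-operator statements:
t1 = c * w
t2 = t1 + n


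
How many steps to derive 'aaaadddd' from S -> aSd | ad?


Derivation: S => aSd => aaSdd => aaaSddd => aaaadddd
Steps: 4


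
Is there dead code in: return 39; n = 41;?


statement follows a return and is unreachable
Dead: 'n = 41'


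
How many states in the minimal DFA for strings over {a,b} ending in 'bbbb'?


Track the longest suffix of input matching a prefix of 'bbbb': 5 classes (prefixes of length 0..4)
Minimal DFA: 5 states


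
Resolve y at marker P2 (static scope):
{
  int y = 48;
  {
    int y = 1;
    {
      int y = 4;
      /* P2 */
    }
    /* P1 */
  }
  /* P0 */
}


y declared in the same block as P2
y = 4


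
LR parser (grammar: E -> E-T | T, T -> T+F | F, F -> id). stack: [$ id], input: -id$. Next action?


'id' on top is the handle for F -> id
Action: reduce (F -> id)


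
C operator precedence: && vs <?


'<' is relational (level 7); '&&' is logical AND (level 2)
Higher level binds tighter
'<' has higher precedence than '&&'


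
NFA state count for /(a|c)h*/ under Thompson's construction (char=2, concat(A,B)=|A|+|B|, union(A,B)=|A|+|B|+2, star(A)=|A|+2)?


Syntax tree has 3 char leaf(s), 1 union(s), 1 star(s)
chars contribute 3×2 = 6; each union adds +2; each star adds +2
Total: 6 + 2 + 2 = 10 states


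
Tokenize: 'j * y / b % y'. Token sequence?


Scan left to right, longest-match per lexeme
Tokens: ID(j), OP(*), ID(y), OP(/), ID(b), OP(%), ID(y)


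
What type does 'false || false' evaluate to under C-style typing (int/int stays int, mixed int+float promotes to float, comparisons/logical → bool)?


Operand types: bool || bool
Rule: logical operators take bool operands and yield bool
Result type: bool


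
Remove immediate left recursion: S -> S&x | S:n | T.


Left-recursive alternatives: S&x, S:n; non-recursive: T
Introduce S': S -> TS', S' -> &xS' | :nS' | ε


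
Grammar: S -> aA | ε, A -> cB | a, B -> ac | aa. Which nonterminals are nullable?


A nonterminal is nullable iff some alternative derives ε (directly, or every symbol in it is nullable)
Nullable: {S}


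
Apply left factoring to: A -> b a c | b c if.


Common prefix: 'b'
Factored: A -> b A', A' -> a c | c if


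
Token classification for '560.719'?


Pattern: digits with a decimal point
Type: FLOAT_LITERAL


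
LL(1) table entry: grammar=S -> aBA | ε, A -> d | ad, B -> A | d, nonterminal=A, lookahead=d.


For [A, d]: 'd' ∈ FIRST(d)
Entry: A -> d


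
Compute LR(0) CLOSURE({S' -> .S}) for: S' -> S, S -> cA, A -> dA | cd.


Start: S' -> .S
For each item with dot before a nonterminal B, add B -> .γ for every B-production
Closure: [S' -> .S, S -> .cA]


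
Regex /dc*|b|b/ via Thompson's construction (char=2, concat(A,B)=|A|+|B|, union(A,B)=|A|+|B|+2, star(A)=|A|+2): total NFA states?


Syntax tree has 4 char leaf(s), 2 union(s), 1 star(s)
chars contribute 4×2 = 8; each union adds +2; each star adds +2
Total: 8 + 4 + 2 = 14 states


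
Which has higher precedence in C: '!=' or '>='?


'>=' is relational (level 7); '!=' is equality (level 6)
Higher level binds tighter
'>=' has higher precedence than '!='


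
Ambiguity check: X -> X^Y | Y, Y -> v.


precedence layered via separate nonterminal Y: deterministic
Unambiguous


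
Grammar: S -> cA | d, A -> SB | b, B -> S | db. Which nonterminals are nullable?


A nonterminal is nullable iff some alternative derives ε (directly, or every symbol in it is nullable)
Nullable: {}


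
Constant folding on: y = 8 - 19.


8 - 19 = -11 at compile time
Optimized: y = -11


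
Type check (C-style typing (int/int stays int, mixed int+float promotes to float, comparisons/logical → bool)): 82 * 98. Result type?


Operand types: int * int
Rule: mixed int/float promotes to float; int/int stays int
Result type: int


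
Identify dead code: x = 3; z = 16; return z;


x is assigned but never read
Dead: 'x = 3'


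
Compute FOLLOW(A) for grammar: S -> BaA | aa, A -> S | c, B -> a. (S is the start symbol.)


$ ∈ FOLLOW(S). For each A -> αBβ: add FIRST(β)\{ε} to FOLLOW(B); if β nullable, add FOLLOW(A).
FOLLOW(A) = {$}


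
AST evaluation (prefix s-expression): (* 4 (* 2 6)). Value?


Evaluate inner: (* 2 6) = 12
Evaluate root: (* 4 12) = 48
Result: 48


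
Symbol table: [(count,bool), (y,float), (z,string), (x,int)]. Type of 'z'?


Lookup 'z' → type string


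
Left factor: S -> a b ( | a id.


Common prefix: 'a'
Factored: S -> a S', S' -> b ( | id


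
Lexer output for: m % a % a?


Scan left to right, longest-match per lexeme
Tokens: ID(m), OP(%), ID(a), OP(%), ID(a)


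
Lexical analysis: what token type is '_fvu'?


Pattern: letter/underscore followed by alphanumerics, not a keyword
Type: IDENTIFIER


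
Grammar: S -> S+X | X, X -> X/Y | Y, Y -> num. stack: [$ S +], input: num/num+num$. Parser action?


no handle ('S+' is not any RHS); shift 'num'
Action: shift


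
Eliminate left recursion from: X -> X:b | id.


Left-recursive alternatives: X:b; non-recursive: id
Introduce X': X -> idX', X' -> :bX' | ε


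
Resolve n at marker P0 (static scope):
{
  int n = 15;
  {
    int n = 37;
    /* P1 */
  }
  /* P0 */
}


n declared in the same block as P0
n = 15


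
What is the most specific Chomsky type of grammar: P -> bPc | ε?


Single nonterminal LHS, but b^n c^n is not regular
Classification: Type 2 (Context-Free)


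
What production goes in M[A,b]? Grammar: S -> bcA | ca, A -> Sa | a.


For [A, b]: 'b' ∈ FIRST(Sa)
Entry: A -> Sa


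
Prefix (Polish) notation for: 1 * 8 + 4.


left-to-right (same/higher precedence on left): tree is (+ (* 1 8) 4)
Prefix: + * 1 8 4


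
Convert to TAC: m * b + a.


Break into single-operator statements:
t1 = m * b
t2 = t1 + a


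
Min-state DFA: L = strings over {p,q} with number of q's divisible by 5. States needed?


Track (count of q) mod 5: states 0..4, accept at 0
Minimal DFA: 5 states


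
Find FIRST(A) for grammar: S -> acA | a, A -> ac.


Per alternative of A: FIRST(ac) = {a}
FIRST(A) = {a}


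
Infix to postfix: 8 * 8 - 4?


Left to right (same or higher precedence on left)
Postfix: 8 8 * 4 -


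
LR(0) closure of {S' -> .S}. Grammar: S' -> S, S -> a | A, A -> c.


Start: S' -> .S
For each item with dot before a nonterminal B, add B -> .γ for every B-production
Closure: [S' -> .S, S -> .a, S -> .A, A -> .c]


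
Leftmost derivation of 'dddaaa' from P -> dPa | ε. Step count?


Derivation: P => dPa => ddPaa => dddPaaa => dddaaa
Steps: 4


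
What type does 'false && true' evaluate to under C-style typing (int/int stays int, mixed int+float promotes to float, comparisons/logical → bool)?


Operand types: bool && bool
Rule: logical operators take bool operands and yield bool
Result type: bool


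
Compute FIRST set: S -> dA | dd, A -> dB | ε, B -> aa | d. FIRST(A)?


Per alternative of A: FIRST(dB) = {d}; FIRST(ε) = {ε}
FIRST(A) = {d, ε}


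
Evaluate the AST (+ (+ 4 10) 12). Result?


Evaluate inner: (+ 4 10) = 14
Evaluate root: (+ 14 12) = 26
Result: 26


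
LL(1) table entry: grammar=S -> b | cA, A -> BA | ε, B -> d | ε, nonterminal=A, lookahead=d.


For [A, d]: 'd' ∈ FIRST(BA)
Entry: A -> BA


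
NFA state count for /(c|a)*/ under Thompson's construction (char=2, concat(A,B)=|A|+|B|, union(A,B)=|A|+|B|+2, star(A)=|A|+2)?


Syntax tree has 2 char leaf(s), 1 union(s), 1 star(s)
chars contribute 2×2 = 4; each union adds +2; each star adds +2
Total: 4 + 2 + 2 = 8 states


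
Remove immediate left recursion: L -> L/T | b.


Left-recursive alternatives: L/T; non-recursive: b
Introduce L': L -> bL', L' -> /TL' | ε


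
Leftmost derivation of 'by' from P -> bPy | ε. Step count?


Derivation: P => bPy => by
Steps: 2


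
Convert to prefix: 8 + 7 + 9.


left-to-right (same/higher precedence on left): tree is (+ (+ 8 7) 9)
Prefix: + + 8 7 9


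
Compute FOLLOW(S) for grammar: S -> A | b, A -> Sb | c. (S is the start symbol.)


$ ∈ FOLLOW(S). For each A -> αBβ: add FIRST(β)\{ε} to FOLLOW(B); if β nullable, add FOLLOW(A).
FOLLOW(S) = {$, b}


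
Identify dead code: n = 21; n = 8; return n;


first assignment to n is overwritten before any read
Dead: 'n = 21'


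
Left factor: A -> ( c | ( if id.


Common prefix: '('
Factored: A -> ( A', A' -> c | if id


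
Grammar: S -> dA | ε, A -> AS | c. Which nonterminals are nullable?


A nonterminal is nullable iff some alternative derives ε (directly, or every symbol in it is nullable)
Nullable: {S}


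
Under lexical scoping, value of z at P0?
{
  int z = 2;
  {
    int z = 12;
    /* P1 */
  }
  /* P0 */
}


z declared in the same block as P0
z = 2


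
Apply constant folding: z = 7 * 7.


7 * 7 = 49 at compile time
Optimized: z = 49


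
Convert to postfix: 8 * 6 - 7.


Left to right (same or higher precedence on left)
Postfix: 8 6 * 7 -


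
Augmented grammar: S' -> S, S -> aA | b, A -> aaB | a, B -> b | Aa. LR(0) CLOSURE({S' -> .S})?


Start: S' -> .S
For each item with dot before a nonterminal B, add B -> .γ for every B-production
Closure: [S' -> .S, S -> .aA, S -> .b]


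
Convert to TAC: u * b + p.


Break into single-operator statements:
t1 = u * b
t2 = t1 + p


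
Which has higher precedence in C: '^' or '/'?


'/' is multiplicative (level 10); '^' is bitwise XOR (level 4)
Higher level binds tighter
'/' has higher precedence than '^'


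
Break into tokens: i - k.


Scan left to right, longest-match per lexeme
Tokens: ID(i), OP(-), ID(k)


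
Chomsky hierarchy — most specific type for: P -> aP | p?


Right-linear: every RHS is a terminal or a terminal followed by one nonterminal
Classification: Type 3 (Regular)


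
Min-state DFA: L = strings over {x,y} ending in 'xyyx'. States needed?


Track the longest suffix of input matching a prefix of 'xyyx': 5 classes (prefixes of length 0..4)
Minimal DFA: 5 states


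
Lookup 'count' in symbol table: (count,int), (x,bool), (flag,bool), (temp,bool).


Lookup 'count' → type int


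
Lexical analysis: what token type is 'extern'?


Pattern: reserved word
Type: KEYWORD


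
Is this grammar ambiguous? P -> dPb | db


balanced d^n…b^n: each string has a unique parse
Unambiguous


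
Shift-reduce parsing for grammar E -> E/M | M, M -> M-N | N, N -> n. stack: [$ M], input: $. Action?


lookahead ∉ {-} so M won't extend; reduce E -> M
Action: reduce (E -> M)


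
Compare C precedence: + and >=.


'+' is additive (level 9); '>=' is relational (level 7)
Higher level binds tighter
'+' has higher precedence than '>='


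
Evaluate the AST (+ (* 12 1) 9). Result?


Evaluate inner: (* 12 1) = 12
Evaluate root: (+ 12 9) = 21
Result: 21


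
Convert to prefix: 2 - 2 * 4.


'*' binds tighter: tree is (- 2 (* 2 4))
Prefix: - 2 * 2 4


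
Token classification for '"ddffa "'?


Pattern: double-quoted sequence
Type: STRING_LITERAL


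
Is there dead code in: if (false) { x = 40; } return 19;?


condition is constant false, so the whole block is unreachable
Dead: 'if (false) { x = 40; }'


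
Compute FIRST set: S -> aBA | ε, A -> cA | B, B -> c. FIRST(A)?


Per alternative of A: FIRST(cA) = {c}; FIRST(B) = {c}
FIRST(A) = {c}


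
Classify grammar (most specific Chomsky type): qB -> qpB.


LHS has context (more than one symbol) and |LHS| ≤ |RHS|
Classification: Type 1 (Context-Sensitive)


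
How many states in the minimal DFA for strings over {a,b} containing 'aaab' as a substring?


KMP-style automaton: 4 progress states + 1 absorbing accept = 5
Minimal DFA: 5 states


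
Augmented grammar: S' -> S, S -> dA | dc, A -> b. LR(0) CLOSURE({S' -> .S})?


Start: S' -> .S
For each item with dot before a nonterminal B, add B -> .γ for every B-production
Closure: [S' -> .S, S -> .dA, S -> .dc]


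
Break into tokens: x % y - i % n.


Scan left to right, longest-match per lexeme
Tokens: ID(x), OP(%), ID(y), OP(-), ID(i), OP(%), ID(n)


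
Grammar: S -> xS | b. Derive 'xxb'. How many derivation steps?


Derivation: S => xS => xxS => xxb
Steps: 3


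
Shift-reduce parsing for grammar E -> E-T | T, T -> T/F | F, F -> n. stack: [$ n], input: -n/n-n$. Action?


'n' on top is the handle for F -> n
Action: reduce (F -> n)


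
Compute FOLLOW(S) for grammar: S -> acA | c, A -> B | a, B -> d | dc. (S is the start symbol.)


$ ∈ FOLLOW(S). For each A -> αBβ: add FIRST(β)\{ε} to FOLLOW(B); if β nullable, add FOLLOW(A).
FOLLOW(S) = {$}


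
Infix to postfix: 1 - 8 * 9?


* has higher precedence, evaluate 8*9 first
Postfix: 1 8 9 * -


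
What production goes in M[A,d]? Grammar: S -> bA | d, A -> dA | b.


For [A, d]: 'd' ∈ FIRST(dA)
Entry: A -> dA


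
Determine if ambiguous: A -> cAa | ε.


balanced c^n…a^n: each string has a unique parse
Unambiguous


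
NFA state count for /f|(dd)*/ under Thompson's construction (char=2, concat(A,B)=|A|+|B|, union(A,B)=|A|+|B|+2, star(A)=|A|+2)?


Syntax tree has 3 char leaf(s), 1 union(s), 1 star(s)
chars contribute 3×2 = 6; each union adds +2; each star adds +2
Total: 6 + 2 + 2 = 10 states


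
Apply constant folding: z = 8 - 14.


8 - 14 = -6 at compile time
Optimized: z = -6


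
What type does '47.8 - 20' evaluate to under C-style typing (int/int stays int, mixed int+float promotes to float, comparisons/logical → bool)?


Operand types: float - int
Rule: mixed int/float promotes to float; int/int stays int
Result type: float


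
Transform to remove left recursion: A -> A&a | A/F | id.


Left-recursive alternatives: A&a, A/F; non-recursive: id
Introduce A': A -> idA', A' -> &aA' | /FA' | ε


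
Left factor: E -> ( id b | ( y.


Common prefix: '('
Factored: E -> ( E', E' -> id b | y


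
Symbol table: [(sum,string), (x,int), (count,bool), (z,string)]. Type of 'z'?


Lookup 'z' → type string


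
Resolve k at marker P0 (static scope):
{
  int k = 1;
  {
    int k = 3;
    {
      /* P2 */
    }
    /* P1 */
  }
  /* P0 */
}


k declared in the same block as P0
k = 1


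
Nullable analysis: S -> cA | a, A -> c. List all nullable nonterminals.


A nonterminal is nullable iff some alternative derives ε (directly, or every symbol in it is nullable)
Nullable: {}


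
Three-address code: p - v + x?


Break into single-operator statements:
t1 = p - v
t2 = t1 + x


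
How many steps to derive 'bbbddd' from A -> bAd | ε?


Derivation: A => bAd => bbAdd => bbbAddd => bbbddd
Steps: 4


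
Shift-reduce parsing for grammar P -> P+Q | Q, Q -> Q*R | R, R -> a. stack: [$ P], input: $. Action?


start symbol P on stack, input exhausted
Action: accept


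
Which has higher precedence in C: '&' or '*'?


'*' is multiplicative (level 10); '&' is bitwise AND (level 5)
Higher level binds tighter
'*' has higher precedence than '&'


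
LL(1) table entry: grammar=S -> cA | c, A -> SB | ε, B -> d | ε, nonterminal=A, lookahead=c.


For [A, c]: 'c' ∈ FIRST(SB)
Entry: A -> SB


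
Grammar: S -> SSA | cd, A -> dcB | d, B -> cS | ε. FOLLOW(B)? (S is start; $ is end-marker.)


$ ∈ FOLLOW(S). For each A -> αBβ: add FIRST(β)\{ε} to FOLLOW(B); if β nullable, add FOLLOW(A).
FOLLOW(B) = {$, c, d}


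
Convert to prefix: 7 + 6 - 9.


left-to-right (same/higher precedence on left): tree is (- (+ 7 6) 9)
Prefix: - + 7 6 9


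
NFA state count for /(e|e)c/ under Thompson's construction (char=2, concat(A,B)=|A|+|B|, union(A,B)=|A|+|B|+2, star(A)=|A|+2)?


Syntax tree has 3 char leaf(s), 1 union(s), 0 star(s)
chars contribute 3×2 = 6; each union adds +2; each star adds +2
Total: 6 + 2 + 0 = 8 states


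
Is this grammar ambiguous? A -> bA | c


right-linear, alternatives start with distinct terminals 'b' vs 'c': unique leftmost derivation
Unambiguous


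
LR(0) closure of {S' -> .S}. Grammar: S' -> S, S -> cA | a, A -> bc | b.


Start: S' -> .S
For each item with dot before a nonterminal B, add B -> .γ for every B-production
Closure: [S' -> .S, S -> .cA, S -> .a]


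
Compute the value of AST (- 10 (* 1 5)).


Evaluate inner: (* 1 5) = 5
Evaluate root: (- 10 5) = 5
Result: 5


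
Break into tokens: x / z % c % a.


Scan left to right, longest-match per lexeme
Tokens: ID(x), OP(/), ID(z), OP(%), ID(c), OP(%), ID(a)


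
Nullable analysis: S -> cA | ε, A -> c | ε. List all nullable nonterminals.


A nonterminal is nullable iff some alternative derives ε (directly, or every symbol in it is nullable)
Nullable: {A, S}


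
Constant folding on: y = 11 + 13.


11 + 13 = 24 at compile time
Optimized: y = 24


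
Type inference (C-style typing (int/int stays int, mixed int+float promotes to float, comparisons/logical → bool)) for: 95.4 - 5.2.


Operand types: float - float
Rule: mixed int/float promotes to float; int/int stays int
Result type: float


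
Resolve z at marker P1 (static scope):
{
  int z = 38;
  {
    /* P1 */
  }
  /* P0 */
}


P1's block does not declare z; resolves to the enclosing declaration at depth 0
z = 38


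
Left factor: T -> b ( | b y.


Common prefix: 'b'
Factored: T -> b T', T' -> ( | y


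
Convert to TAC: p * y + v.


Break into single-operator statements:
t1 = p * y
t2 = t1 + v


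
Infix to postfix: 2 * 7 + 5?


Left to right (same or higher precedence on left)
Postfix: 2 7 * 5 +


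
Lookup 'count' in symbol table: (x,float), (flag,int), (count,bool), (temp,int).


Lookup 'count' → type bool


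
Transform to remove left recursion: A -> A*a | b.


Left-recursive alternatives: A*a; non-recursive: b
Introduce A': A -> bA', A' -> *aA' | ε


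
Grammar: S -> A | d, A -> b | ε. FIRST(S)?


Per alternative of S: FIRST(A) = {b, ε}; FIRST(d) = {d}
FIRST(S) = {b, d, ε}


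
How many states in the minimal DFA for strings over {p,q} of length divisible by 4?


Track length mod 4: states 0..3, accept at 0
Minimal DFA: 4 states


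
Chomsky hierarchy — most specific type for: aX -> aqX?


LHS has context (more than one symbol) and |LHS| ≤ |RHS|
Classification: Type 1 (Context-Sensitive)


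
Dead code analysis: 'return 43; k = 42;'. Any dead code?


statement follows a return and is unreachable
Dead: 'k = 42'


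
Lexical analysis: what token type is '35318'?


Pattern: digits only
Type: INTEGER_LITERAL


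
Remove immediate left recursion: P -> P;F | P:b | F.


Left-recursive alternatives: P;F, P:b; non-recursive: F
Introduce P': P -> FP', P' -> ;FP' | :bP' | ε


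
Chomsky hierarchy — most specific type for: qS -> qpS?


LHS has context (more than one symbol) and |LHS| ≤ |RHS|
Classification: Type 1 (Context-Sensitive)


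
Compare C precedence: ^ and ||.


'^' is bitwise XOR (level 4); '||' is logical OR (level 1)
Higher level binds tighter
'^' has higher precedence than '||'


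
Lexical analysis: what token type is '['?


Pattern: delimiter/punctuation
Type: PUNCTUATION


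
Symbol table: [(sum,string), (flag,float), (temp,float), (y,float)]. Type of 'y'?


Lookup 'y' → type float


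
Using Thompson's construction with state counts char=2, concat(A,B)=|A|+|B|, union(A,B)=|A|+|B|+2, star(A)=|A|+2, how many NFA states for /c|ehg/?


Syntax tree has 4 char leaf(s), 1 union(s), 0 star(s)
chars contribute 4×2 = 8; each union adds +2; each star adds +2
Total: 8 + 2 + 0 = 10 states


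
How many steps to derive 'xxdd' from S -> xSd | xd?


Derivation: S => xSd => xxdd
Steps: 2


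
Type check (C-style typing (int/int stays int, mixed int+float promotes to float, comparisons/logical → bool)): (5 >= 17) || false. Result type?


Operand types: bool || bool
Rule: logical operators take bool operands and yield bool
Result type: bool


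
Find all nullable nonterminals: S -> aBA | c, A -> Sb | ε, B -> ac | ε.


A nonterminal is nullable iff some alternative derives ε (directly, or every symbol in it is nullable)
Nullable: {A, B}


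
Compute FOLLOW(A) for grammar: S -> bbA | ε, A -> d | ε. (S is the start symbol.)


$ ∈ FOLLOW(S). For each A -> αBβ: add FIRST(β)\{ε} to FOLLOW(B); if β nullable, add FOLLOW(A).
FOLLOW(A) = {$}


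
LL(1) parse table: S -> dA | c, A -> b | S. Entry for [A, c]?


For [A, c]: 'c' ∈ FIRST(S)
Entry: A -> S


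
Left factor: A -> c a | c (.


Common prefix: 'c'
Factored: A -> c A', A' -> a | (


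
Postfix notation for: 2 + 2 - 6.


Left to right (same or higher precedence on left)
Postfix: 2 2 + 6 -


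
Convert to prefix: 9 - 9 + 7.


left-to-right (same/higher precedence on left): tree is (+ (- 9 9) 7)
Prefix: + - 9 9 7


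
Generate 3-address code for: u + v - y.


Break into single-operator statements:
t1 = u + v
t2 = t1 - y


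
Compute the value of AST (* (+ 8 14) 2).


Evaluate inner: (+ 8 14) = 22
Evaluate root: (* 22 2) = 44
Result: 44


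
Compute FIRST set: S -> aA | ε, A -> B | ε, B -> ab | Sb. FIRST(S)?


Per alternative of S: FIRST(aA) = {a}; FIRST(ε) = {ε}
FIRST(S) = {a, ε}


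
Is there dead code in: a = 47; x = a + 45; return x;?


a is read by x's definition; x is returned
No dead code


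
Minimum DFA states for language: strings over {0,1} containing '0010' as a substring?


KMP-style automaton: 4 progress states + 1 absorbing accept = 5
Minimal DFA: 5 states


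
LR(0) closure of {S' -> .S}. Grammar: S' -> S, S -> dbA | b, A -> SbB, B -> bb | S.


Start: S' -> .S
For each item with dot before a nonterminal B, add B -> .γ for every B-production
Closure: [S' -> .S, S -> .dbA, S -> .b]


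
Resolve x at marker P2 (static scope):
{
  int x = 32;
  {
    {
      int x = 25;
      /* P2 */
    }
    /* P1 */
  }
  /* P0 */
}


x declared in the same block as P2
x = 25


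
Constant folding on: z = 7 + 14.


7 + 14 = 21 at compile time
Optimized: z = 21


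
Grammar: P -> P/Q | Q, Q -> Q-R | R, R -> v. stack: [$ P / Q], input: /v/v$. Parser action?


handle 'P/Q' on top; lookahead ∈ FOLLOW(P) = {/, $}
Action: reduce (P -> P/Q)


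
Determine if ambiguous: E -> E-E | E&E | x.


'x-x&x' has two parse trees (no precedence encoded between - and &)
Ambiguous


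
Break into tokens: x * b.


Scan left to right, longest-match per lexeme
Tokens: ID(x), OP(*), ID(b)


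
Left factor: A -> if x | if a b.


Common prefix: 'if'
Factored: A -> if A', A' -> x | a b


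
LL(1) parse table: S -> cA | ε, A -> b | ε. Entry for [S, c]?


For [S, c]: 'c' ∈ FIRST(cA)
Entry: S -> cA


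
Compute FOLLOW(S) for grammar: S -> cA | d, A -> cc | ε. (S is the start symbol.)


$ ∈ FOLLOW(S). For each A -> αBβ: add FIRST(β)\{ε} to FOLLOW(B); if β nullable, add FOLLOW(A).
FOLLOW(S) = {$}


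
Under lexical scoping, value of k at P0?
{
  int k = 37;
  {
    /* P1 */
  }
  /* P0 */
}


k declared in the same block as P0
k = 37


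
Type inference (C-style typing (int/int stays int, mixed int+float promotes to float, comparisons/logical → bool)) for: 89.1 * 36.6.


Operand types: float * float
Rule: mixed int/float promotes to float; int/int stays int
Result type: float


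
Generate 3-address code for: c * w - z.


Break into single-operator statements:
t1 = c * w
t2 = t1 - z


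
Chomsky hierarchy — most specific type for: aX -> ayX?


LHS has context (more than one symbol) and |LHS| ≤ |RHS|
Classification: Type 1 (Context-Sensitive)


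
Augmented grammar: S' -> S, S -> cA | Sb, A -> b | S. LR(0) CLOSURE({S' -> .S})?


Start: S' -> .S
For each item with dot before a nonterminal B, add B -> .γ for every B-production
Closure: [S' -> .S, S -> .cA, S -> .Sb]


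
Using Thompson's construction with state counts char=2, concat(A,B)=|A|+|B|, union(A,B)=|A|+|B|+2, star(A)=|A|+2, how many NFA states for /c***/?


Syntax tree has 1 char leaf(s), 0 union(s), 3 star(s)
chars contribute 1×2 = 2; each union adds +2; each star adds +2
Total: 2 + 0 + 6 = 8 states


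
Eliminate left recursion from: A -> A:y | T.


Left-recursive alternatives: A:y; non-recursive: T
Introduce A': A -> TA', A' -> :yA' | ε


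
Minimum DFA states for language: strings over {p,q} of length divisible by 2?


Track length mod 2: states 0..1, accept at 0
Minimal DFA: 2 states


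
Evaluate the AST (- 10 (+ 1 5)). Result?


Evaluate inner: (+ 1 5) = 6
Evaluate root: (- 10 6) = 4
Result: 4


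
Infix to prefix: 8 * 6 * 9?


left-to-right (same/higher precedence on left): tree is (* (* 8 6) 9)
Prefix: * * 8 6 9


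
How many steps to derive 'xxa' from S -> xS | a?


Derivation: S => xS => xxS => xxa
Steps: 3


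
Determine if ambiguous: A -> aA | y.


right-linear, alternatives start with distinct terminals 'a' vs 'y': unique leftmost derivation
Unambiguous


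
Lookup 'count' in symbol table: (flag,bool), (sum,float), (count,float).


Lookup 'count' → type float


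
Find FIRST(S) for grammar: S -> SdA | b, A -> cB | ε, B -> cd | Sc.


Per alternative of S: FIRST(SdA) = {b}; FIRST(b) = {b}
FIRST(S) = {b}


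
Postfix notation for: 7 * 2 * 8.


Left to right (same or higher precedence on left)
Postfix: 7 2 * 8 *


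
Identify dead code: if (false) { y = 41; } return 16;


condition is constant false, so the whole block is unreachable
Dead: 'if (false) { y = 41; }'


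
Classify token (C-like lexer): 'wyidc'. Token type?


Pattern: letter/underscore followed by alphanumerics, not a keyword
Type: IDENTIFIER


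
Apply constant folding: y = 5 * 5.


5 * 5 = 25 at compile time
Optimized: y = 25


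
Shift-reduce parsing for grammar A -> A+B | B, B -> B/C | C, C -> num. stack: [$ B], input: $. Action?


lookahead ∉ {/} so B won't extend; reduce A -> B
Action: reduce (A -> B)


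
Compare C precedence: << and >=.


'<<' is shift (level 8); '>=' is relational (level 7)
Higher level binds tighter
'<<' has higher precedence than '>='


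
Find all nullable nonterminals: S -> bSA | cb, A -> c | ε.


A nonterminal is nullable iff some alternative derives ε (directly, or every symbol in it is nullable)
Nullable: {A}


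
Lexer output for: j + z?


Scan left to right, longest-match per lexeme
Tokens: ID(j), OP(+), ID(z)


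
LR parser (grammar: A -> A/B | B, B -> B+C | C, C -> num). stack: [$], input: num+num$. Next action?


no handle on stack; shift 'num'
Action: shift


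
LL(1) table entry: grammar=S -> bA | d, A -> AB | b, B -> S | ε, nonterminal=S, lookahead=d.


For [S, d]: 'd' ∈ FIRST(d)
Entry: S -> d


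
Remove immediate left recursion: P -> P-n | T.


Left-recursive alternatives: P-n; non-recursive: T
Introduce P': P -> TP', P' -> -nP' | ε


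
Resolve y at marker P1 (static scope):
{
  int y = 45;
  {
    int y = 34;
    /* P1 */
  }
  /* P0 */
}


y declared in the same block as P1
y = 34


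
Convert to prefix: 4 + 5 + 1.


left-to-right (same/higher precedence on left): tree is (+ (+ 4 5) 1)
Prefix: + + 4 5 1


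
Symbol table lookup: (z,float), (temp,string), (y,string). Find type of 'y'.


Lookup 'y' → type string


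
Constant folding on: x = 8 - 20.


8 - 20 = -12 at compile time
Optimized: x = -12


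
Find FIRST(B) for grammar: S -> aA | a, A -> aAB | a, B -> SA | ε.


Per alternative of B: FIRST(SA) = {a}; FIRST(ε) = {ε}
FIRST(B) = {a, ε}


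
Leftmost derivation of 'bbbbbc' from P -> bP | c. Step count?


Derivation: P => bP => bbP => bbbP => bbbbP => bbbbbP => bbbbbc
Steps: 6


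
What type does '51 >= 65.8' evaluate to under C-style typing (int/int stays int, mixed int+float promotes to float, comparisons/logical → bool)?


Operand types: int >= float
Rule: comparison yields bool
Result type: bool


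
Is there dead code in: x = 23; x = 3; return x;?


first assignment to x is overwritten before any read
Dead: 'x = 23'


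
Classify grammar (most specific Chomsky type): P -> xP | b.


Right-linear: every RHS is a terminal or a terminal followed by one nonterminal
Classification: Type 3 (Regular)


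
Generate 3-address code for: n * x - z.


Break into single-operator statements:
t1 = n * x
t2 = t1 - z


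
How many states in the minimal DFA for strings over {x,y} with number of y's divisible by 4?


Track (count of y) mod 4: states 0..3, accept at 0
Minimal DFA: 4 states


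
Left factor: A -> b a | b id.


Common prefix: 'b'
Factored: A -> b A', A' -> a | id


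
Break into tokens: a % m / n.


Scan left to right, longest-match per lexeme
Tokens: ID(a), OP(%), ID(m), OP(/), ID(n)
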